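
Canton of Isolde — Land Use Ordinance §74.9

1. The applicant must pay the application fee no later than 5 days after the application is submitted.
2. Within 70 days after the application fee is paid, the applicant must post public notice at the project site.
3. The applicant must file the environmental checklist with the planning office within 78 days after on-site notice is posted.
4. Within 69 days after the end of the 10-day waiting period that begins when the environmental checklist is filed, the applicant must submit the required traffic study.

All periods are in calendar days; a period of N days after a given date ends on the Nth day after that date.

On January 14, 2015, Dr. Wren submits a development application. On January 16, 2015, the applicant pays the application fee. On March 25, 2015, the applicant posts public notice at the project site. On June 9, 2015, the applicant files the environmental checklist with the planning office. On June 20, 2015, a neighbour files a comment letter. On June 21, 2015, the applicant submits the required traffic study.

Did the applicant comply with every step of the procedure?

Yes

Step 1: 5 days after January 14, 2015 (when the application is submitted) is January 19, 2015; completed January 16, 2015, before the deadline.
Step 2: 70 days after January 16, 2015 (when the application fee is paid) is March 27, 2015; completed March 25, 2015, before the deadline.
Step 3: 78 days after March 25, 2015 (when on-site notice is posted) is June 11, 2015; completed June 9, 2015, before the deadline.
Step 4: 69 days after June 19, 2015 (end of the 10-day waiting period, which began when the environmental checklist is filed on June 9, 2015) is August 27, 2015; completed June 21, 2015, before the deadline.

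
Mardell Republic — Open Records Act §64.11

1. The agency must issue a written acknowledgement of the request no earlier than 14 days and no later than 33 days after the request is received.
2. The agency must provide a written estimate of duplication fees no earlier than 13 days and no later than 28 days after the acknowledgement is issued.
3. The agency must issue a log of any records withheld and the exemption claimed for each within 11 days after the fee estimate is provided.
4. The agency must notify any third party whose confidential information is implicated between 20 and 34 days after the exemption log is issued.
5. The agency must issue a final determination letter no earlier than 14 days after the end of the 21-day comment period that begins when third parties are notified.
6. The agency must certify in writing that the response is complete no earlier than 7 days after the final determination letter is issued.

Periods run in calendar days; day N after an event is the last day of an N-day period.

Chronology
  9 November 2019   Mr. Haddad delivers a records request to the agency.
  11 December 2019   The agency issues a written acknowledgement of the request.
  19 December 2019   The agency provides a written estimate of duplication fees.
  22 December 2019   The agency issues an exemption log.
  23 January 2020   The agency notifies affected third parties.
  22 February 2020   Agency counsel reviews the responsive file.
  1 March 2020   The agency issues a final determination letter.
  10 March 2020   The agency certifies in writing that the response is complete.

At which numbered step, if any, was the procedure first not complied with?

Step 2

Step 1: the window is 14–33 days after 9 November 2019 (when the request is received), so 23 November 2019 through 12 December 2019; done 11 December 2019 — within the window.
Step 2: the window is 13–28 days after 11 December 2019 (when the acknowledgement is issued), so 24 December 2019 through 8 January 2020; 19 December 2019 is 5 days too early.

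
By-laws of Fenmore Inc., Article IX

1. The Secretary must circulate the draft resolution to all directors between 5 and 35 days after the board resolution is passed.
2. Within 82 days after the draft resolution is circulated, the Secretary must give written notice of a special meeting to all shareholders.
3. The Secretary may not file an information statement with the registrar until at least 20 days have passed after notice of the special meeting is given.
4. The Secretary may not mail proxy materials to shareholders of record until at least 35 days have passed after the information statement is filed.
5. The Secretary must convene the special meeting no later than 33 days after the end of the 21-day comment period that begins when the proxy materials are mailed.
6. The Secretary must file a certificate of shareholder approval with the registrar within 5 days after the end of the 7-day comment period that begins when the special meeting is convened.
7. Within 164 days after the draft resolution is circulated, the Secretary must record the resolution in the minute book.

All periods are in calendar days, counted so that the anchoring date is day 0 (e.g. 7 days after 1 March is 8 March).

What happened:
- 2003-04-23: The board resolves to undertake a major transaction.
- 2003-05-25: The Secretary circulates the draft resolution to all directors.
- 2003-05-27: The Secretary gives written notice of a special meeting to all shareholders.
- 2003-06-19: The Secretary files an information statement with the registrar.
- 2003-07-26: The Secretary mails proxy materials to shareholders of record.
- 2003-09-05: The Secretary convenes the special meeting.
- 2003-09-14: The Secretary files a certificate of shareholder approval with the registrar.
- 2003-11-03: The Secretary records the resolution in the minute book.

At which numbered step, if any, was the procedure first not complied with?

(1) the permitted window runs from 2003-04-23 + 5 = 2003-04-28 to 2003-04-23 + 35 = 2003-05-28; 2003-05-25 falls inside that range.
(2) due by 2003-05-25 + 82 days = 2003-08-15; done 2003-05-27 — timely.
(3) permitted from 2003-05-27 + 20 days = 2003-06-16 onward; 2003-06-19 is on or after that date.
(4) permitted from 2003-06-19 + 35 days = 2003-07-24 onward; done 2003-07-26, after the minimum wait.
(5) due by 2003-08-16 + 33 days = 2003-09-18; 2003-09-05 is within that limit.
(6) due by 2003-09-12 + 5 days = 2003-09-17; completed 2003-09-14, before the deadline.
(7) due by 2003-05-25 + 164 days = 2003-11-05; 2003-11-03 is within that limit.

None — every step was satisfied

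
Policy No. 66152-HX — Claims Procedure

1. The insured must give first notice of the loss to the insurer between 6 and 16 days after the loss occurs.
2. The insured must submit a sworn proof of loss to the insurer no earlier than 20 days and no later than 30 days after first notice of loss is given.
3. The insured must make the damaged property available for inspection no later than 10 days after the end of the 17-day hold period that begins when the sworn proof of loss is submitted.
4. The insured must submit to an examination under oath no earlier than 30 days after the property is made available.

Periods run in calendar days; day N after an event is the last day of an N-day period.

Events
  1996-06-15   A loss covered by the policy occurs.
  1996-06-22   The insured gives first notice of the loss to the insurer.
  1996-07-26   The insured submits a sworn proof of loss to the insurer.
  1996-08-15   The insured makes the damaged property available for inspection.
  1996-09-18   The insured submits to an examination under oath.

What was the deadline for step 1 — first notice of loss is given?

1996-07-01

Step 1 runs from 1996-06-15, when the loss occurs. The window is 6–16 days after 1996-06-15; it closes on 1996-07-01.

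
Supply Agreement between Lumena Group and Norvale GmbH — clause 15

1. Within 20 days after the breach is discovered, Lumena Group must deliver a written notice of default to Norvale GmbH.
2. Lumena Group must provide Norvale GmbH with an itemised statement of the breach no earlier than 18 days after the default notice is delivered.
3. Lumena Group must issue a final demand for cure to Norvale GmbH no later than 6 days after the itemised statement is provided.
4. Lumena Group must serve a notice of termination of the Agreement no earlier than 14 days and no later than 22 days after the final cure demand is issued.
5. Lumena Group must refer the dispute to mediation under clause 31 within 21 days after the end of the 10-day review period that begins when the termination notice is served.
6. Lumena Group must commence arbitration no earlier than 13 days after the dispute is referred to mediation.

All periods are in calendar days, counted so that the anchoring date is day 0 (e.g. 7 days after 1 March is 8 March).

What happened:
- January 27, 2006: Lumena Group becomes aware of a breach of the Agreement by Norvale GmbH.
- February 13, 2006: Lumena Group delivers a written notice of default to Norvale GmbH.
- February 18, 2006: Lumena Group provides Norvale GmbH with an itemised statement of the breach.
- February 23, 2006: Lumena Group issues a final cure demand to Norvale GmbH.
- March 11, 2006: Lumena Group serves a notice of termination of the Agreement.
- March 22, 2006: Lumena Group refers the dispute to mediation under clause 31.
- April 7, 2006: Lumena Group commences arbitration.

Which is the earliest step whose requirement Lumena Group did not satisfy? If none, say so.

Step 2

Step 1: 20 days after January 27, 2006 (when the breach is discovered) is February 16, 2006; completed February 13, 2006, before the deadline.
Step 2: the earliest permitted date is 18 days after February 13, 2006 (when the default notice is delivered), i.e. March 3, 2006; acted on February 18, 2006, 13 days prematurely.
No need to go further; step 2 was not satisfied.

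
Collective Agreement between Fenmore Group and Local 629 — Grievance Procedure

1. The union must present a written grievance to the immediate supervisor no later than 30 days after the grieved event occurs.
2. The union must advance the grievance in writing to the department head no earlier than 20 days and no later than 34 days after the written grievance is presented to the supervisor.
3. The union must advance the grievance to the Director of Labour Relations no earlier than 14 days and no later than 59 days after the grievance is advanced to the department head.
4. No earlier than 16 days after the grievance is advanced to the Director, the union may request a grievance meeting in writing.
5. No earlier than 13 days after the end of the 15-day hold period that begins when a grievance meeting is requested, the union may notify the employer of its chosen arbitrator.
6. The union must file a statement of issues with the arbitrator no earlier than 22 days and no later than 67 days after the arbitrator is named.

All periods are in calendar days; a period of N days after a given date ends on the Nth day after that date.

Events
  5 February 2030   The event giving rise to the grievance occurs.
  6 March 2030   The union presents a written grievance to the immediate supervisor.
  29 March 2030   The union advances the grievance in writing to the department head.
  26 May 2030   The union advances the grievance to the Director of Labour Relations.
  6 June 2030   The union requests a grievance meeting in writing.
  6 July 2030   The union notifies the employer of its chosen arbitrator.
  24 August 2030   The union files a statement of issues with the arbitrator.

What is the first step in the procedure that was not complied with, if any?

Step 1: 30 days after 5 February 2030 (when the grieved event occurs) is 7 March 2030; done 6 March 2030 — timely.
Step 2: the window is 20–34 days after 6 March 2030 (when the written grievance is presented to the supervisor), so 26 March 2030 through 9 April 2030; 29 March 2030 falls inside that range.
Step 3: the window is 14–59 days after 29 March 2030 (when the grievance is advanced to the department head), so 12 April 2030 through 27 May 2030; done 26 May 2030 — within the window.
Step 4: the earliest permitted date is 16 days after 26 May 2030 (when the grievance is advanced to the Director), i.e. 11 June 2030; 6 June 2030 is 5 days before the earliest permitted date.
The procedure was therefore not followed at step 4.

Step 4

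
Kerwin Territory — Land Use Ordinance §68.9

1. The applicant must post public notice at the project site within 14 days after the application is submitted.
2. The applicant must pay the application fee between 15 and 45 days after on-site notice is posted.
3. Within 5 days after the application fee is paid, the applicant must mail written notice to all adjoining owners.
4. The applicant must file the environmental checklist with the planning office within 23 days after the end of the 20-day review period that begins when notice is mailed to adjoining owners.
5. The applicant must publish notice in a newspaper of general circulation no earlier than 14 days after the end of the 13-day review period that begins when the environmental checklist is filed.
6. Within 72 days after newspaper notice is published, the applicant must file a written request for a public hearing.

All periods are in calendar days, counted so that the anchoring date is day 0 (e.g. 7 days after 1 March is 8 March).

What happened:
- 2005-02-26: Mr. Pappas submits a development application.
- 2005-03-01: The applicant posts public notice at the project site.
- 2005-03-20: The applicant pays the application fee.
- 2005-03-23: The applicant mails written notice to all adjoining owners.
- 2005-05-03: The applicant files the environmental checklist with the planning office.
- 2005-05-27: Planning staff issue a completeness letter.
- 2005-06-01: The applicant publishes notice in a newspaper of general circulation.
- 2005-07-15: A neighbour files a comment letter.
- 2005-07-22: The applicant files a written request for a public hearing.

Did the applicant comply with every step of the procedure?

Yes

Step 1 — counting 14 days from 2005-02-26 (when the application is submitted) gives a deadline of 2005-03-12; 2005-03-01 is within that limit.
Step 2 — 15 and 45 days from 2005-03-01 (when on-site notice is posted) are 2005-03-16 and 2005-04-15 respectively; done 2005-03-20, which is between those dates.
Step 3 — counting 5 days from 2005-03-20 (when the application fee is paid) gives a deadline of 2005-03-25; 2005-03-23 is within that limit.
Step 4 — counting 23 days from 2005-04-12 (end of the 20-day review period, which began when notice is mailed to adjoining owners on 2005-03-23) gives a deadline of 2005-05-05; 2005-05-03 is within that limit.
Step 5 — must wait 14 days from 2005-05-16 (end of the 13-day review period, which began when the environmental checklist is filed on 2005-05-03), so not before 2005-05-30; 2005-06-01 is on or after that date.
Step 6 — counting 72 days from 2005-06-01 (when newspaper notice is published) gives a deadline of 2005-08-12; completed 2005-07-22, before the deadline.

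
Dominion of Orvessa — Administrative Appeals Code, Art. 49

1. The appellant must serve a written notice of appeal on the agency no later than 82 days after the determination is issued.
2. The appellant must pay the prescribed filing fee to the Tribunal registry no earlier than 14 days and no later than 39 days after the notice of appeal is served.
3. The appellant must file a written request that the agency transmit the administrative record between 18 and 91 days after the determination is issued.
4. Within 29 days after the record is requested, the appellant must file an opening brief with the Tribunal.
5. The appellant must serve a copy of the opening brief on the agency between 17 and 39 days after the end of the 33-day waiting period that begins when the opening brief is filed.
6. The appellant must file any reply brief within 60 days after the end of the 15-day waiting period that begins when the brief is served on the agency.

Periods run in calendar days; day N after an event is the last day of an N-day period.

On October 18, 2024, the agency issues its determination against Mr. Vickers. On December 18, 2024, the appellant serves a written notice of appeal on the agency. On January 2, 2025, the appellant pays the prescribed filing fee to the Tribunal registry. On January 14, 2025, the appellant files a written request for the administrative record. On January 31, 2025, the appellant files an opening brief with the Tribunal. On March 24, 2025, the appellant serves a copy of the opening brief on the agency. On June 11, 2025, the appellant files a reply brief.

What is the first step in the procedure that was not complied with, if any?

Step 6

(1) due by October 18, 2024 + 82 days = January 8, 2025; completed December 18, 2024, before the deadline.
(2) the permitted window runs from December 18, 2024 + 14 = January 1, 2025 to December 18, 2024 + 39 = January 26, 2025; January 2, 2025 falls inside that range.
(3) the permitted window runs from October 18, 2024 + 18 = November 5, 2024 to October 18, 2024 + 91 = January 17, 2025; done January 14, 2025 — within the window.
(4) due by January 14, 2025 + 29 days = February 12, 2025; January 31, 2025 is within that limit.
(5) the permitted window runs from March 5, 2025 + 17 = March 22, 2025 to March 5, 2025 + 39 = April 13, 2025; done March 24, 2025, which is between those dates.
(6) due by April 8, 2025 + 60 days = June 7, 2025; June 11, 2025 misses that deadline by 4 days.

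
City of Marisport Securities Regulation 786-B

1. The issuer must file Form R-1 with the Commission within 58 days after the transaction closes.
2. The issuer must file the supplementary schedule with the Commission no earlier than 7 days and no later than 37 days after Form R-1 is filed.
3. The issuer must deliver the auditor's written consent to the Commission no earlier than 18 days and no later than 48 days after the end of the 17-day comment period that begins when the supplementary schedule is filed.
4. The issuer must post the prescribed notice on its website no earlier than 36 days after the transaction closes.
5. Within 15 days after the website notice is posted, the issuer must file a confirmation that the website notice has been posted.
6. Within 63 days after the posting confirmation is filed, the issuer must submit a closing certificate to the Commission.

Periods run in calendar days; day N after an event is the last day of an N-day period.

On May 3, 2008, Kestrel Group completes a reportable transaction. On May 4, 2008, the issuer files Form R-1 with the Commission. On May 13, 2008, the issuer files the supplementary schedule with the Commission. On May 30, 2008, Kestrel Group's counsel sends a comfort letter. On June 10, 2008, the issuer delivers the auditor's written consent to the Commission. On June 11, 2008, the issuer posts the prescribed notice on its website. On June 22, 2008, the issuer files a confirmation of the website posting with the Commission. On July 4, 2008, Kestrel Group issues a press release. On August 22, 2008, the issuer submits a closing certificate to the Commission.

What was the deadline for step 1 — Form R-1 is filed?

June 30, 2008

Step 1 runs from May 3, 2008, when the transaction closes. 58 days after May 3, 2008 is June 30, 2008.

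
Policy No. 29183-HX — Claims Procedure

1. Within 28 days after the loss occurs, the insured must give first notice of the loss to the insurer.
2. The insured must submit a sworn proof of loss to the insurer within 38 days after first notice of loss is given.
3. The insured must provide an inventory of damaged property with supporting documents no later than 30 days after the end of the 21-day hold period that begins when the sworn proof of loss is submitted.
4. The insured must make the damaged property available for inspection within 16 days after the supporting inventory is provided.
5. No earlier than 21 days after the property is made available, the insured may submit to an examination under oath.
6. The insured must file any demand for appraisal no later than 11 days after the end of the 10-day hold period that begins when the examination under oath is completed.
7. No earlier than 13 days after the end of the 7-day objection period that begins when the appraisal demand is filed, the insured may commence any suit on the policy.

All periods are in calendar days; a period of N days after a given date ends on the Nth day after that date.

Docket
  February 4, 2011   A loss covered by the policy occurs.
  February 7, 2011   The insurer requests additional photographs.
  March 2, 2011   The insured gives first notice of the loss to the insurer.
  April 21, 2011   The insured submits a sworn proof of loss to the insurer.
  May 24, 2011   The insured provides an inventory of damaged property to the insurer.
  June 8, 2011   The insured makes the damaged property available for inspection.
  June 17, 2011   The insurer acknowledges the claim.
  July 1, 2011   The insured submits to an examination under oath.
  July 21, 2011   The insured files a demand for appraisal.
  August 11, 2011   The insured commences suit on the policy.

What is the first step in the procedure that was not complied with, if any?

Step 1 — counting 28 days from February 4, 2011 (when the loss occurs) gives a deadline of March 4, 2011; March 2, 2011 is within that limit.
Step 2 — counting 38 days from March 2, 2011 (when first notice of loss is given) gives a deadline of April 9, 2011; April 21, 2011 misses that deadline by 12 days.

Step 2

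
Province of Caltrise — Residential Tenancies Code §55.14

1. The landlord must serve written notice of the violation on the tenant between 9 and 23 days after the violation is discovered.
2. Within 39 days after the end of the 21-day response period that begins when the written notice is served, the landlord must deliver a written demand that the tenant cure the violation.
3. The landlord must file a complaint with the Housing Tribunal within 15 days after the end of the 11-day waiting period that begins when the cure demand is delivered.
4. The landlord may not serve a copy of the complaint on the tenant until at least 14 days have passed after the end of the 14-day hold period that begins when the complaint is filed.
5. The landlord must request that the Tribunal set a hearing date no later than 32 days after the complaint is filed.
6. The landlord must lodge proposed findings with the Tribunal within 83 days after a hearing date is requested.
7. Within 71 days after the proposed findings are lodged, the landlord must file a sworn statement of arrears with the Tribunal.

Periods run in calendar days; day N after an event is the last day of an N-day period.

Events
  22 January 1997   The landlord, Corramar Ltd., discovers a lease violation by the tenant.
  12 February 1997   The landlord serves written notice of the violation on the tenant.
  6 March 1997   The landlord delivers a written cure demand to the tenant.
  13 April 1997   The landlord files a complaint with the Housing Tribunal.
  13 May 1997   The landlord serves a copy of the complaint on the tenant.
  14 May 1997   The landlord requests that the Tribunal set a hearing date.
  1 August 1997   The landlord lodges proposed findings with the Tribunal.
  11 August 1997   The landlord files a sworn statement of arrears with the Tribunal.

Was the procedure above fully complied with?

No

Step 1 — 9 and 23 days from 22 January 1997 (when the violation is discovered) are 31 January 1997 and 14 February 1997 respectively; 12 February 1997 falls inside that range.
Step 2 — counting 39 days from 5 March 1997 (end of the 21-day response period, which began when the written notice is served on 12 February 1997) gives a deadline of 13 April 1997; done 6 March 1997 — timely.
Step 3 — counting 15 days from 17 March 1997 (end of the 11-day waiting period, which began when the cure demand is delivered on 6 March 1997) gives a deadline of 1 April 1997; 13 April 1997 misses that deadline by 12 days.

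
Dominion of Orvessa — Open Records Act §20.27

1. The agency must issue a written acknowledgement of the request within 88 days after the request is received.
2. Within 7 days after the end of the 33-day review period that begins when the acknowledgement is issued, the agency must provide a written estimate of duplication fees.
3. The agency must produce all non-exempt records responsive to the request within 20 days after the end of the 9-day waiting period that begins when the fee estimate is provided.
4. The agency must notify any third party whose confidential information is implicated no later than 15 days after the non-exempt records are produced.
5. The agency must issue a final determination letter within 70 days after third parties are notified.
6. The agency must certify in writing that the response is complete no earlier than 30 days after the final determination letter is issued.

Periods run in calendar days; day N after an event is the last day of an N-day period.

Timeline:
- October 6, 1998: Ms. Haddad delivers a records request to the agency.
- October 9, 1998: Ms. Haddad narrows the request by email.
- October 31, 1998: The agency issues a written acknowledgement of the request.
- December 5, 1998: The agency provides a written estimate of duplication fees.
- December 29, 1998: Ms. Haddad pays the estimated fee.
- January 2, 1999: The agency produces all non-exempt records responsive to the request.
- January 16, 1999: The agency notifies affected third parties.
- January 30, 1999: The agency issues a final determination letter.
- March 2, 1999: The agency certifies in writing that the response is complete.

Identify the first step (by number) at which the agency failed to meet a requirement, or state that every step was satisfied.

None — every step was satisfied

(1) due by October 6, 1998 + 88 days = January 2, 1999; October 31, 1998 is within that limit.
(2) due by December 3, 1998 + 7 days = December 10, 1998; done December 5, 1998 — timely.
(3) due by December 14, 1998 + 20 days = January 3, 1999; completed January 2, 1999, before the deadline.
(4) due by January 2, 1999 + 15 days = January 17, 1999; January 16, 1999 is within that limit.
(5) due by January 16, 1999 + 70 days = March 27, 1999; completed January 30, 1999, before the deadline.
(6) permitted from January 30, 1999 + 30 days = March 1, 1999 onward; done March 2, 1999, after the minimum wait.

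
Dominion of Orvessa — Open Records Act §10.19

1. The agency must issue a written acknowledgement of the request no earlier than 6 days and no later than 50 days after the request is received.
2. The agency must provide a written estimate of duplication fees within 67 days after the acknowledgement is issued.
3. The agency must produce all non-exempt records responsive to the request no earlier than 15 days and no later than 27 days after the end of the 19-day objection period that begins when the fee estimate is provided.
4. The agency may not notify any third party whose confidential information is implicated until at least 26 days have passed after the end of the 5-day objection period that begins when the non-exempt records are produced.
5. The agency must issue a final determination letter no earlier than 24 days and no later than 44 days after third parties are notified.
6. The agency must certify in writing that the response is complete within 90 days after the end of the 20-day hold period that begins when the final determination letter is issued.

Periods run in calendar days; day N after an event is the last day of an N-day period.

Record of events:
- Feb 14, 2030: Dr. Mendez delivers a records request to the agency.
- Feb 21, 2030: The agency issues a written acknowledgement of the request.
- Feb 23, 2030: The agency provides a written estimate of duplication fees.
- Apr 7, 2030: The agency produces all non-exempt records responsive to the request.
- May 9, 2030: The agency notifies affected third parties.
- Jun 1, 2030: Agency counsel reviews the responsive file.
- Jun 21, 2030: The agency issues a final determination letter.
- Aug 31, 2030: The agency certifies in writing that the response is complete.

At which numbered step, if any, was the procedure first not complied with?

None — every step was satisfied

Step 1: the window is 6–50 days after Feb 14, 2030 (when the request is received), so Feb 20, 2030 through Apr 5, 2030; done Feb 21, 2030 — within the window.
Step 2: 67 days after Feb 21, 2030 (when the acknowledgement is issued) is Apr 29, 2030; completed Feb 23, 2030, before the deadline.
Step 3: the window is 15–27 days after Mar 14, 2030 (end of the 19-day objection period, which began when the fee estimate is provided on Feb 23, 2030), so Mar 29, 2030 through Apr 10, 2030; done Apr 7, 2030 — within the window.
Step 4: the earliest permitted date is 26 days after Apr 12, 2030 (end of the 5-day objection period, which began when the non-exempt records are produced on Apr 7, 2030), i.e. May 8, 2030; done May 9, 2030, after the minimum wait.
Step 5: the window is 24–44 days after May 9, 2030 (when third parties are notified), so Jun 2, 2030 through Jun 22, 2030; Jun 21, 2030 falls inside that range.
Step 6: 90 days after Jul 11, 2030 (end of the 20-day hold period, which began when the final determination letter is issued on Jun 21, 2030) is Oct 9, 2030; completed Aug 31, 2030, before the deadline.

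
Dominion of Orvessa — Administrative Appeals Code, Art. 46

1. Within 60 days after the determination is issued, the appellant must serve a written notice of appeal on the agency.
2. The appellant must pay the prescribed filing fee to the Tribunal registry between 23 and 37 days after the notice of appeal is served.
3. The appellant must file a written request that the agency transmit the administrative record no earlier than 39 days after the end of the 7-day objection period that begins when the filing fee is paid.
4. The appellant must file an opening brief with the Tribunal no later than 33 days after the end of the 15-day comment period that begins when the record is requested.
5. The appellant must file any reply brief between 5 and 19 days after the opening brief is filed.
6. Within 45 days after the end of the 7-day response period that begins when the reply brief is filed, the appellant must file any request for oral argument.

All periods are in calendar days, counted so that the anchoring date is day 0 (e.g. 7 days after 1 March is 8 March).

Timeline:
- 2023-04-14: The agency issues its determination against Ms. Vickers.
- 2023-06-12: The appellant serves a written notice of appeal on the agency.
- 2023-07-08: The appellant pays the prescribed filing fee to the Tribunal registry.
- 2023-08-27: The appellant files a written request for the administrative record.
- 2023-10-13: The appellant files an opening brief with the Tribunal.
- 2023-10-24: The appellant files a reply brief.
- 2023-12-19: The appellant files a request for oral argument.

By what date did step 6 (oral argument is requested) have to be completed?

2023-12-15

The reply brief is filed on 2023-10-24; the 7-day response period therefore ends 2023-10-31, and step 6 runs from that date. 45 days after 2023-10-31 is 2023-12-15.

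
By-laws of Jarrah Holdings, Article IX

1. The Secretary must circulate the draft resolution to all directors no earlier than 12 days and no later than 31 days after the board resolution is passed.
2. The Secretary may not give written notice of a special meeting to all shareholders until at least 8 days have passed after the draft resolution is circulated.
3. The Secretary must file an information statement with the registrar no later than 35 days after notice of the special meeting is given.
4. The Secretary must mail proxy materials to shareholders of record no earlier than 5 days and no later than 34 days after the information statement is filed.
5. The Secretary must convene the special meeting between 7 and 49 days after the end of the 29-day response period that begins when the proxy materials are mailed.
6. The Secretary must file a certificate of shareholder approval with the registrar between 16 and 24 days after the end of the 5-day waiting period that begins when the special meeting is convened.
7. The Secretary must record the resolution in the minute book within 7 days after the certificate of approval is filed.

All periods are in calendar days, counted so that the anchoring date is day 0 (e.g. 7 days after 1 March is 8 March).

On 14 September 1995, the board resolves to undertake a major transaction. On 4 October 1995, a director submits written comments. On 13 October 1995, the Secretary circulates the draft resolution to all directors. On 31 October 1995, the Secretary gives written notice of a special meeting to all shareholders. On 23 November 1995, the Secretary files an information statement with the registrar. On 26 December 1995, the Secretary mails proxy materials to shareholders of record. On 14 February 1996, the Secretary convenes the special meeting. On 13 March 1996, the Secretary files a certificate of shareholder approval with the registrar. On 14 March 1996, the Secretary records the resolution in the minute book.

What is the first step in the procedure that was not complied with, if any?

None — every step was satisfied

Step 1 — 12 and 31 days from 14 September 1995 (when the board resolution is passed) are 26 September 1995 and 15 October 1995 respectively; 13 October 1995 falls inside that range.
Step 2 — must wait 8 days from 13 October 1995 (when the draft resolution is circulated), so not before 21 October 1995; done 31 October 1995, after the minimum wait.
Step 3 — counting 35 days from 31 October 1995 (when notice of the special meeting is given) gives a deadline of 5 December 1995; 23 November 1995 is within that limit.
Step 4 — 5 and 34 days from 23 November 1995 (when the information statement is filed) are 28 November 1995 and 27 December 1995 respectively; done 26 December 1995, which is between those dates.
Step 5 — 7 and 49 days from 24 January 1996 (end of the 29-day response period, which began when the proxy materials are mailed on 26 December 1995) are 31 January 1996 and 13 March 1996 respectively; done 14 February 1996, which is between those dates.
Step 6 — 16 and 24 days from 19 February 1996 (end of the 5-day waiting period, which began when the special meeting is convened on 14 February 1996) are 6 March 1996 and 14 March 1996 respectively; 13 March 1996 falls inside that range.
Step 7 — counting 7 days from 13 March 1996 (when the certificate of approval is filed) gives a deadline of 20 March 1996; done 14 March 1996 — timely.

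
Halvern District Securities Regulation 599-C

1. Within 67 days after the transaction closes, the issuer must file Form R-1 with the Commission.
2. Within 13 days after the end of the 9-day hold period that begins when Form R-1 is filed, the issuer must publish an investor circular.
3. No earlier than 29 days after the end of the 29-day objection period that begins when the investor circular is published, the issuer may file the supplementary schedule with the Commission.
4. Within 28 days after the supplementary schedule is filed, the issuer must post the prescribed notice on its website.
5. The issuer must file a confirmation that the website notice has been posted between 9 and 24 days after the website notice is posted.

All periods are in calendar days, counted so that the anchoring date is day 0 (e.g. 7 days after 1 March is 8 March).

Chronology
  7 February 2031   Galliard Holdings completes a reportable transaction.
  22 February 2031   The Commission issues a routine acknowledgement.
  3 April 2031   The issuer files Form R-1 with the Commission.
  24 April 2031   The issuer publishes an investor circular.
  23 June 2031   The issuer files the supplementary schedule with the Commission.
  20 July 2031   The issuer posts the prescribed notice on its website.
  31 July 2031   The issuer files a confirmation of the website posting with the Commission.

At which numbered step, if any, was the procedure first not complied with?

(1) due by 7 February 2031 + 67 days = 15 April 2031; done 3 April 2031 — timely.
(2) due by 12 April 2031 + 13 days = 25 April 2031; completed 24 April 2031, before the deadline.
(3) permitted from 23 May 2031 + 29 days = 21 June 2031 onward; done 23 June 2031 — permitted.
(4) due by 23 June 2031 + 28 days = 21 July 2031; 20 July 2031 is within that limit.
(5) the permitted window runs from 20 July 2031 + 9 = 29 July 2031 to 20 July 2031 + 24 = 13 August 2031; 31 July 2031 falls inside that range.

None — every step was satisfied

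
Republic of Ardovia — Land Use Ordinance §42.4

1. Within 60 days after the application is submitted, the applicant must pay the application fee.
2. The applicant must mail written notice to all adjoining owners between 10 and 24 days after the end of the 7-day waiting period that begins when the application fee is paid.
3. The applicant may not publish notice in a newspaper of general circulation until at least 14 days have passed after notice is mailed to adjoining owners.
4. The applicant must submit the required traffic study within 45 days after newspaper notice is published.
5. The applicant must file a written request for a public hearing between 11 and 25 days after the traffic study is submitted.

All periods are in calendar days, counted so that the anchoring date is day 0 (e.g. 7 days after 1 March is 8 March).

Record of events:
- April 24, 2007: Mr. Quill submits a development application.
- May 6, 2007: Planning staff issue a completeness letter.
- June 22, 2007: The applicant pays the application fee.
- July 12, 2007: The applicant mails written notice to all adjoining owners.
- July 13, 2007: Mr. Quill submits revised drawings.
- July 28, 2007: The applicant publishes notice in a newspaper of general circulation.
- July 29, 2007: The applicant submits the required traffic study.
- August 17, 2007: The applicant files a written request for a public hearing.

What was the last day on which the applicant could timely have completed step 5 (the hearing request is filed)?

Step 5 runs from July 29, 2007, when the traffic study is submitted. The window is 11–25 days after July 29, 2007; it closes on August 23, 2007.

August 23, 2007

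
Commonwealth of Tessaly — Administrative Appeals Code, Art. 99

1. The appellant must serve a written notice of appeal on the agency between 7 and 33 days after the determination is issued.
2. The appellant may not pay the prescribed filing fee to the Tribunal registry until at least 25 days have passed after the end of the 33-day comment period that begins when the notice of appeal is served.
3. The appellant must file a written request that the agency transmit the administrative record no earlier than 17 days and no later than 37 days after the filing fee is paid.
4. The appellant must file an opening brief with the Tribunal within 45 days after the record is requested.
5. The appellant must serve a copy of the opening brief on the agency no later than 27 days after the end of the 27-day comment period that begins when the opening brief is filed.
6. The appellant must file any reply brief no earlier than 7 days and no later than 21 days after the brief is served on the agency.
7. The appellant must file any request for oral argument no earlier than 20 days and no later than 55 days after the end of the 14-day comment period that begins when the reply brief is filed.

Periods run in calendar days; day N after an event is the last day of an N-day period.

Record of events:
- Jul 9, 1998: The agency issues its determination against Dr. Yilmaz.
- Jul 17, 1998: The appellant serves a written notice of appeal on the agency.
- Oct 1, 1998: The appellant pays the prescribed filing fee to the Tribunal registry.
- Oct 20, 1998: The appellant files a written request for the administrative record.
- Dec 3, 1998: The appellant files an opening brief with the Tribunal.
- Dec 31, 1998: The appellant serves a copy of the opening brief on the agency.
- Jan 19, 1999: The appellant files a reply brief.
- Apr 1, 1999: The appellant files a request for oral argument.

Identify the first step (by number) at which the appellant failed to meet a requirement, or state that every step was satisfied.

Step 7

(1) the permitted window runs from Jul 9, 1998 + 7 = Jul 16, 1998 to Jul 9, 1998 + 33 = Aug 11, 1998; done Jul 17, 1998 — within the window.
(2) permitted from Aug 19, 1998 + 25 days = Sep 13, 1998 onward; Oct 1, 1998 is on or after that date.
(3) the permitted window runs from Oct 1, 1998 + 17 = Oct 18, 1998 to Oct 1, 1998 + 37 = Nov 7, 1998; done Oct 20, 1998 — within the window.
(4) due by Oct 20, 1998 + 45 days = Dec 4, 1998; done Dec 3, 1998 — timely.
(5) due by Dec 30, 1998 + 27 days = Jan 26, 1999; done Dec 31, 1998 — timely.
(6) the permitted window runs from Dec 31, 1998 + 7 = Jan 7, 1999 to Dec 31, 1998 + 21 = Jan 21, 1999; Jan 19, 1999 falls inside that range.
(7) the permitted window runs from Feb 2, 1999 + 20 = Feb 22, 1999 to Feb 2, 1999 + 55 = Mar 29, 1999; Apr 1, 1999 is 3 days past the end of the window.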